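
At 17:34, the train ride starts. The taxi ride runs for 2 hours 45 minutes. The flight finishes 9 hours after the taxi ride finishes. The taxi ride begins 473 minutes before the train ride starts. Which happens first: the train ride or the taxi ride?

the taxi ride

The taxi ride starts at 17:34 − 473 min = 09:41.
The train ride starts at 17:34 and the taxi ride starts at 09:41, so the taxi ride is first.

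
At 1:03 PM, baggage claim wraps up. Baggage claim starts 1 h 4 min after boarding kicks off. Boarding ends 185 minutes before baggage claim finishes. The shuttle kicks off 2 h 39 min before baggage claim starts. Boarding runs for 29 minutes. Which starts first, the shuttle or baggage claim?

Boarding ends at 1:03 PM − 185 min = 9:58 AM.
Boarding starts at 9:58 AM − 29 min = 9:29 AM.
Baggage claim starts at 9:29 AM + 64 min = 10:33 AM.
The shuttle starts at 10:33 AM − 159 min = 7:54 AM.
The shuttle starts at 7:54 AM and baggage claim starts at 10:33 AM, so the shuttle is first.

the shuttle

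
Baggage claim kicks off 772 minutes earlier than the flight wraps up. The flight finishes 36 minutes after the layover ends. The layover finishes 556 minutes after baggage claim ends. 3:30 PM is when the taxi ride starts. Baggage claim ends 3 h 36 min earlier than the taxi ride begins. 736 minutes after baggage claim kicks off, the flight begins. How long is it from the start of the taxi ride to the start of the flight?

5 h 40 min

Baggage claim ends at 3:30 PM − 216 min = 11:54 AM.
The layover ends at 11:54 AM + 556 min = 9:10 PM.
The flight ends at 9:10 PM + 36 min = 9:46 PM.
Baggage claim starts at 9:46 PM − 772 min = 8:54 AM.
The flight starts at 8:54 AM + 736 min = 9:10 PM.
From 3:30 PM to 9:10 PM is 5 h 40 min.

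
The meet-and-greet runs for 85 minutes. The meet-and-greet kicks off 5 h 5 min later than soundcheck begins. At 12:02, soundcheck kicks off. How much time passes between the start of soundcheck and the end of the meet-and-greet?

6 hours 30 minutes

The meet-and-greet starts at 12:02 + 305 min = 17:07.
The meet-and-greet ends at 17:07 + 85 min = 18:32.
From 12:02 to 18:32 is 6 hours 30 minutes.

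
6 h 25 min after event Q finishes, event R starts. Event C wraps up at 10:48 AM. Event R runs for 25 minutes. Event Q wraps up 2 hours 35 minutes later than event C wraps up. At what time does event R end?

Event Q ends at 10:48 AM + 155 min = 1:23 PM.
Event R starts at 1:23 PM + 385 min = 7:48 PM.
Event R ends at 7:48 PM + 25 min = 8:13 PM.

8:13 PM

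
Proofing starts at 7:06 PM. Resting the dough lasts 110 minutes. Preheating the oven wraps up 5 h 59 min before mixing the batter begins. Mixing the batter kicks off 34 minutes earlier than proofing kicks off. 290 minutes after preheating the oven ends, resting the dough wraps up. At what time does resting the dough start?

3:33 PM

Mixing the batter starts at 7:06 PM − 34 min = 6:32 PM.
Preheating the oven ends at 6:32 PM − 359 min = 12:33 PM.
Resting the dough ends at 12:33 PM + 290 min = 5:23 PM.
Resting the dough starts at 5:23 PM − 110 min = 3:33 PM.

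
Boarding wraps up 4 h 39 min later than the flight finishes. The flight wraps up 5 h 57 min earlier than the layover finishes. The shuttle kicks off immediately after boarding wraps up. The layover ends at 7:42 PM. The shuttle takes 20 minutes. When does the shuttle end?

6:44 PM

The flight ends at 7:42 PM − 357 min = 1:45 PM.
Boarding ends at 1:45 PM + 279 min = 6:24 PM.
So the shuttle starts at 6:24 PM.
The shuttle ends at 6:24 PM + 20 min = 6:44 PM.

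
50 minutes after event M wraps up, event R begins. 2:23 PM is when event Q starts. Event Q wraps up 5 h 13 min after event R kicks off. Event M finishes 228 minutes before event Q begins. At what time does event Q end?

4:38 PM

Event M ends at 2:23 PM − 228 min = 10:35 AM.
Event R starts at 10:35 AM + 50 min = 11:25 AM.
Event Q ends at 11:25 AM + 313 min = 4:38 PM.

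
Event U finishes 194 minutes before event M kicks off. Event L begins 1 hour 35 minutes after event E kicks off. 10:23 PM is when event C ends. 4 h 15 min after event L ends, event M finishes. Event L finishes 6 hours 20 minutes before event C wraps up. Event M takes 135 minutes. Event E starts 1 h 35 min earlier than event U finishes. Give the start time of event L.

Event L ends at 10:23 PM − 380 min = 4:03 PM.
Event M ends at 4:03 PM + 255 min = 8:18 PM.
Event M starts at 8:18 PM − 135 min = 6:03 PM.
Event U ends at 6:03 PM − 194 min = 2:49 PM.
Event E starts at 2:49 PM − 95 min = 1:14 PM.
Event L starts at 1:14 PM + 95 min = 2:49 PM.

2:49 PM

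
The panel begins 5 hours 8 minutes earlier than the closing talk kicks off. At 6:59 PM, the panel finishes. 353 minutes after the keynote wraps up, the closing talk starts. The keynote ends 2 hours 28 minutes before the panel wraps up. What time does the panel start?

The keynote ends at 6:59 PM − 148 min = 4:31 PM.
The closing talk starts at 4:31 PM + 353 min = 10:24 PM.
The panel starts at 10:24 PM − 308 min = 5:16 PM.

5:16 PM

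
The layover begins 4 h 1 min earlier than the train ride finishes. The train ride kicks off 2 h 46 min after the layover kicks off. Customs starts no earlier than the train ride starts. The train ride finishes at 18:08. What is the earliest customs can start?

The layover starts at 18:08 − 241 min = 14:07.
The train ride starts at 14:07 + 166 min = 16:53.
Customs is bounded by the train ride, so the earliest it can start is 16:53.

16:53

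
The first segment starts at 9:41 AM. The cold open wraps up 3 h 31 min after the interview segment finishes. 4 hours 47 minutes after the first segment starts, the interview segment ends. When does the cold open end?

5:59 PM

The interview segment ends at 9:41 AM + 287 min = 2:28 PM.
The cold open ends at 2:28 PM + 211 min = 5:59 PM.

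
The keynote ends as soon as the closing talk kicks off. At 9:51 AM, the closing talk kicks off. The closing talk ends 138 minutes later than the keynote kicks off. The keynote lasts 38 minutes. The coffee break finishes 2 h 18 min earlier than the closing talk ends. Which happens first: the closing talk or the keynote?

the keynote

The keynote ends at 9:51 AM.
The keynote starts at 9:51 AM − 38 min = 9:13 AM.
The closing talk starts at 9:51 AM and the keynote starts at 9:13 AM, so the keynote is first.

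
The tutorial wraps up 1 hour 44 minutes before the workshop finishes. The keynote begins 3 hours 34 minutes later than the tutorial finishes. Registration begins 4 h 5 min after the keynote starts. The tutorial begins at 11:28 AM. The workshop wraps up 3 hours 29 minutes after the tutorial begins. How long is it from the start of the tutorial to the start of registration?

The workshop ends at 11:28 AM + 209 min = 2:57 PM.
The tutorial ends at 2:57 PM − 104 min = 1:13 PM.
The keynote starts at 1:13 PM + 214 min = 4:47 PM.
Registration starts at 4:47 PM + 245 min = 8:52 PM.
From 11:28 AM to 8:52 PM is 564 minutes.

564 minutes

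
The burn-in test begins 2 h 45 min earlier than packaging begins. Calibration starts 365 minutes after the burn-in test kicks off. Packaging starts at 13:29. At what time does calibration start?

The burn-in test starts at 13:29 − 165 min = 10:44.
Calibration starts at 10:44 + 365 min = 16:49.

16:49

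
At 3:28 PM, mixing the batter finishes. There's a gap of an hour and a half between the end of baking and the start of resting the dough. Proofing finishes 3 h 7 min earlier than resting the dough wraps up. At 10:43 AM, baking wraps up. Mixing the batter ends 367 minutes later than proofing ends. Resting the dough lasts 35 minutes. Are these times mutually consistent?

No

Resting the dough starts at 10:43 AM + 90 min = 12:13 PM.
Resting the dough ends at 12:13 PM + 35 min = 12:48 PM.
Proofing ends at 12:48 PM − 187 min = 9:41 AM.
Mixing the batter ends at 9:41 AM + 367 min = 3:48 PM.
But mixing the batter is also said to end at 3:28 PM — a 20-minute conflict.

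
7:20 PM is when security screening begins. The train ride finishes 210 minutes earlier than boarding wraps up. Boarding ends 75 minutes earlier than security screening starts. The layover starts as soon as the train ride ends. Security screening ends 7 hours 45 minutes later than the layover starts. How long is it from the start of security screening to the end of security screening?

3 hours

Boarding ends at 7:20 PM − 75 min = 6:05 PM.
The train ride ends at 6:05 PM − 210 min = 2:35 PM.
So the layover starts at 2:35 PM.
Security screening ends at 2:35 PM + 465 min = 10:20 PM.
From 7:20 PM to 10:20 PM is 3 hours.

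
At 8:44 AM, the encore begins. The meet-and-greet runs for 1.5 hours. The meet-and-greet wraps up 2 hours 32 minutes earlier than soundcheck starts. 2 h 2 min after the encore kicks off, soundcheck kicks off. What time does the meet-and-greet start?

Soundcheck starts at 8:44 AM + 122 min = 10:46 AM.
The meet-and-greet ends at 10:46 AM − 152 min = 8:14 AM.
The meet-and-greet starts at 8:14 AM − 90 min = 6:44 AM.

6:44 AM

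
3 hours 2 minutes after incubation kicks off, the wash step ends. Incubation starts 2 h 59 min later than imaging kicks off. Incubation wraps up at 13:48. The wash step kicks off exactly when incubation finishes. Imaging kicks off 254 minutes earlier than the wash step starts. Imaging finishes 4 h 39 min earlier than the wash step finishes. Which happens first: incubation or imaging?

The wash step starts at 13:48.
Imaging starts at 13:48 − 254 min = 09:34.
Incubation starts at 09:34 + 179 min = 12:33.
Incubation starts at 12:33 and imaging starts at 09:34, so imaging is first.

imaging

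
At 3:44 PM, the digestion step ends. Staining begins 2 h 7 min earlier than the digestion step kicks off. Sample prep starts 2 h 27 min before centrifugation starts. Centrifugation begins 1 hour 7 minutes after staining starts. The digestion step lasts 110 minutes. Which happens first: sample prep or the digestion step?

The digestion step starts at 3:44 PM − 110 min = 1:54 PM.
Staining starts at 1:54 PM − 127 min = 11:47 AM.
Centrifugation starts at 11:47 AM + 67 min = 12:54 PM.
Sample prep starts at 12:54 PM − 147 min = 10:27 AM.
Sample prep starts at 10:27 AM and the digestion step starts at 1:54 PM, so sample prep is first.

sample prep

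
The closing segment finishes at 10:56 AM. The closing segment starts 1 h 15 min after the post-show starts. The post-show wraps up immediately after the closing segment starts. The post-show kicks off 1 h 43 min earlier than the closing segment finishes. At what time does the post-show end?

The post-show starts at 10:56 AM − 103 min = 9:13 AM.
The closing segment starts at 9:13 AM + 75 min = 10:28 AM.
So the post-show ends at 10:28 AM.

10:28 AM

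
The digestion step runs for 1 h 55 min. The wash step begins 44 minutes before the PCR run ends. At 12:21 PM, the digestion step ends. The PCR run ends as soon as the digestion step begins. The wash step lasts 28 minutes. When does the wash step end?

The digestion step starts at 12:21 PM − 115 min = 10:26 AM.
So the PCR run ends at 10:26 AM.
The wash step starts at 10:26 AM − 44 min = 9:42 AM.
The wash step ends at 9:42 AM + 28 min = 10:10 AM.

10:10 AM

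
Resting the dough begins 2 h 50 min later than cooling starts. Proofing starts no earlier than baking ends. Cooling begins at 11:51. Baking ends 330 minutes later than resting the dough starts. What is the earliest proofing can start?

20:11

Resting the dough starts at 11:51 + 170 min = 14:41.
Baking ends at 14:41 + 330 min = 20:11.
Proofing is bounded by baking, so the earliest it can start is 20:11.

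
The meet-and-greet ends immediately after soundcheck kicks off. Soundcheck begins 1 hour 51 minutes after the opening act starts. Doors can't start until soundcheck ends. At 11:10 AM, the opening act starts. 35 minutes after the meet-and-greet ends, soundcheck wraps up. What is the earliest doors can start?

Soundcheck starts at 11:10 AM + 111 min = 1:01 PM.
So the meet-and-greet ends at 1:01 PM.
Soundcheck ends at 1:01 PM + 35 min = 1:36 PM.
Doors is bounded by soundcheck, so the earliest it can start is 1:36 PM.

1:36 PM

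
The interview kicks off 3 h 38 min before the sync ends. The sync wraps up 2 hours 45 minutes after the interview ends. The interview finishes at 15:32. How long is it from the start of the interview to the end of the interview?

The sync ends at 15:32 + 165 min = 18:17.
The interview starts at 18:17 − 218 min = 14:39.
From 14:39 to 15:32 is 53 minutes.

53 minutes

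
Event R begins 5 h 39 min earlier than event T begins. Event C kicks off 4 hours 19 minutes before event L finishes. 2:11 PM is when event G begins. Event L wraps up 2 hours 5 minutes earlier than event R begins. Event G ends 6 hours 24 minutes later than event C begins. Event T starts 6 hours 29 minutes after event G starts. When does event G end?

3:01 PM

Event T starts at 2:11 PM + 389 min = 8:40 PM.
Event R starts at 8:40 PM − 339 min = 3:01 PM.
Event L ends at 3:01 PM − 125 min = 12:56 PM.
Event C starts at 12:56 PM − 259 min = 8:37 AM.
Event G ends at 8:37 AM + 384 min = 3:01 PM.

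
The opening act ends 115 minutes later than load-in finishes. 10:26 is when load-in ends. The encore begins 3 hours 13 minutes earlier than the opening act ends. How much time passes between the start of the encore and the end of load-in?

1 hour 18 minutes

The opening act ends at 10:26 + 115 min = 12:21.
The encore starts at 12:21 − 193 min = 09:08.
From 09:08 to 10:26 is 1 hour 18 minutes.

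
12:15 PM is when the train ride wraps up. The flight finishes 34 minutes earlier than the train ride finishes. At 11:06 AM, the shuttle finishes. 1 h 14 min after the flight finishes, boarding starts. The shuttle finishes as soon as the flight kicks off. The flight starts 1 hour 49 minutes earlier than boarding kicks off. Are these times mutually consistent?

The flight ends at 12:15 PM − 34 min = 11:41 AM.
Boarding starts at 11:41 AM + 74 min = 12:55 PM.
The flight starts at 12:55 PM − 109 min = 11:06 AM.
So the shuttle ends at 11:06 AM.
That matches the stated 11:06 AM, so the schedule is consistent.

Yes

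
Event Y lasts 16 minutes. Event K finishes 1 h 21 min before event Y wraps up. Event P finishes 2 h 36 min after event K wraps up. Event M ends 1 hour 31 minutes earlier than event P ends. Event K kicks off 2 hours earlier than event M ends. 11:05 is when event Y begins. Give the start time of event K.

09:05

Event Y ends at 11:05 + 16 min = 11:21.
Event K ends at 11:21 − 81 min = 10:00.
Event P ends at 10:00 + 156 min = 12:36.
Event M ends at 12:36 − 91 min = 11:05.
Event K starts at 11:05 − 120 min = 09:05.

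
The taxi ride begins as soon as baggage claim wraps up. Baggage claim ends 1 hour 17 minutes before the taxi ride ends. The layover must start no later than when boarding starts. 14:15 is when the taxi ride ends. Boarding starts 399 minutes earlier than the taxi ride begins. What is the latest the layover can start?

06:19

Baggage claim ends at 14:15 − 77 min = 12:58.
So the taxi ride starts at 12:58.
Boarding starts at 12:58 − 399 min = 06:19.
The layover is bounded by boarding, so the latest it can start is 06:19.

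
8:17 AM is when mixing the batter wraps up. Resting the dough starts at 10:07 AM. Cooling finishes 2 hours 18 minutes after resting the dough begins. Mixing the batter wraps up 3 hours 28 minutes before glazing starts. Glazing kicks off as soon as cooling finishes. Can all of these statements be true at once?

No

Cooling ends at 10:07 AM + 138 min = 12:25 PM.
So glazing starts at 12:25 PM.
Mixing the batter ends at 12:25 PM − 208 min = 8:57 AM.
But mixing the batter is also said to end at 8:17 AM — a 40-minute conflict.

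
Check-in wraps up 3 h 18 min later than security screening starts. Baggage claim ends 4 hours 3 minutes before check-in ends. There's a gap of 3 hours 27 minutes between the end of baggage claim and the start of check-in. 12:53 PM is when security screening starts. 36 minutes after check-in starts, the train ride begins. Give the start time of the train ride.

Check-in ends at 12:53 PM + 198 min = 4:11 PM.
Baggage claim ends at 4:11 PM − 243 min = 12:08 PM.
Check-in starts at 12:08 PM + 207 min = 3:35 PM.
The train ride starts at 3:35 PM + 36 min = 4:11 PM.

4:11 PM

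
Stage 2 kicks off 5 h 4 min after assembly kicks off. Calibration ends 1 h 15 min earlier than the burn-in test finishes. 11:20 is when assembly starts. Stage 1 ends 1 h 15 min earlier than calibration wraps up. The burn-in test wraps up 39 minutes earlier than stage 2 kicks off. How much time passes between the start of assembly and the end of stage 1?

Stage 2 starts at 11:20 + 304 min = 16:24.
The burn-in test ends at 16:24 − 39 min = 15:45.
Calibration ends at 15:45 − 75 min = 14:30.
Stage 1 ends at 14:30 − 75 min = 13:15.
From 11:20 to 13:15 is 1 h 55 min.

1 h 55 min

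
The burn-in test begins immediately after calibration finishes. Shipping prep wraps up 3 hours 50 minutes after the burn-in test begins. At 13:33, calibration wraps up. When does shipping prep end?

17:23

The burn-in test starts at 13:33.
Shipping prep ends at 13:33 + 230 min = 17:23.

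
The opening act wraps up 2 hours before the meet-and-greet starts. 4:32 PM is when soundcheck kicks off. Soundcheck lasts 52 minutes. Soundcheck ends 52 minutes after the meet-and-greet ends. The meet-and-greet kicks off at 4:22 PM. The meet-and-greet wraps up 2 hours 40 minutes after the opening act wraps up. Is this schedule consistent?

No

The opening act ends at 4:22 PM − 120 min = 2:22 PM.
The meet-and-greet ends at 2:22 PM + 160 min = 5:02 PM.
Soundcheck ends at 5:02 PM + 52 min = 5:54 PM.
Soundcheck starts at 5:54 PM − 52 min = 5:02 PM.
But soundcheck is also said to start at 4:32 PM — a 30-minute conflict.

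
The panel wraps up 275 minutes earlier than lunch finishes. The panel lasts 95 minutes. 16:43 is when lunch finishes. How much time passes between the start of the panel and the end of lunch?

The panel ends at 16:43 − 275 min = 12:08.
The panel starts at 12:08 − 95 min = 10:33.
From 10:33 to 16:43 is 370 minutes.

370 minutes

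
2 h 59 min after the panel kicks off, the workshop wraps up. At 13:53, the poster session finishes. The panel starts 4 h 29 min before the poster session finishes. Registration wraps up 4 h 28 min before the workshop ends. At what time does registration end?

The panel starts at 13:53 − 269 min = 09:24.
The workshop ends at 09:24 + 179 min = 12:23.
Registration ends at 12:23 − 268 min = 07:55.

07:55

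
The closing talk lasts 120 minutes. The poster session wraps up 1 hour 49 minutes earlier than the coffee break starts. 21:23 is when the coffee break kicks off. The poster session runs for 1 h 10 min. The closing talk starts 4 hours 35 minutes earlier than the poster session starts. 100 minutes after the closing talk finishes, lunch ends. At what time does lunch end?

The poster session ends at 21:23 − 109 min = 19:34.
The poster session starts at 19:34 − 70 min = 18:24.
The closing talk starts at 18:24 − 275 min = 13:49.
The closing talk ends at 13:49 + 120 min = 15:49.
Lunch ends at 15:49 + 100 min = 17:29.

17:29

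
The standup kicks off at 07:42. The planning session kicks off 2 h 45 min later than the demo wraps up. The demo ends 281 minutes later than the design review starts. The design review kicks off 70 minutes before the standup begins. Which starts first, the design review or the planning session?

The design review starts at 07:42 − 70 min = 06:32.
The demo ends at 06:32 + 281 min = 11:13.
The planning session starts at 11:13 + 165 min = 13:58.
The design review starts at 06:32 and the planning session starts at 13:58, so the design review is first.

the design review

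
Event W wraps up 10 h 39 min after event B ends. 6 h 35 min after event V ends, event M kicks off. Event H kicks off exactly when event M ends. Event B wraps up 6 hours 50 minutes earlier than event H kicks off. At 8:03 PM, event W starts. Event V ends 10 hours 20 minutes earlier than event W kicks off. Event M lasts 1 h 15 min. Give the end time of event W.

9:22 PM

Event V ends at 8:03 PM − 620 min = 9:43 AM.
Event M starts at 9:43 AM + 395 min = 4:18 PM.
Event M ends at 4:18 PM + 75 min = 5:33 PM.
So event H starts at 5:33 PM.
Event B ends at 5:33 PM − 410 min = 10:43 AM.
Event W ends at 10:43 AM + 639 min = 9:22 PM.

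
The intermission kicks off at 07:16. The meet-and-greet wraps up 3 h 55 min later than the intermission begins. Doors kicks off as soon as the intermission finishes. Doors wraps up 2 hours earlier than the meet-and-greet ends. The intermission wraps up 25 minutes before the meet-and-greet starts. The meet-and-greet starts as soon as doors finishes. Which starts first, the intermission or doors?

The meet-and-greet ends at 07:16 + 235 min = 11:11.
Doors ends at 11:11 − 120 min = 09:11.
So the meet-and-greet starts at 09:11.
The intermission ends at 09:11 − 25 min = 08:46.
So doors starts at 08:46.
The intermission starts at 07:16 and doors starts at 08:46, so the intermission is first.

the intermission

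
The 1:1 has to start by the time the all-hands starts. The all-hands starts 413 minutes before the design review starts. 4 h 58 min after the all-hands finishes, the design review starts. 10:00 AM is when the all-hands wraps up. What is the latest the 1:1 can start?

The design review starts at 10:00 AM + 298 min = 2:58 PM.
The all-hands starts at 2:58 PM − 413 min = 8:05 AM.
The 1:1 is bounded by the all-hands, so the latest it can start is 8:05 AM.

8:05 AM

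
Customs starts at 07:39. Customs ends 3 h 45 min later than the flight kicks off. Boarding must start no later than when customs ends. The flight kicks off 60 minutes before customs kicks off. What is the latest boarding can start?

10:24

The flight starts at 07:39 − 60 min = 06:39.
Customs ends at 06:39 + 225 min = 10:24.
Boarding is bounded by customs, so the latest it can start is 10:24.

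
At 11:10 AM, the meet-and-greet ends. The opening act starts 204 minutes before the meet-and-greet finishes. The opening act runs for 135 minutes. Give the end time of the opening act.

10:01 AM

The opening act starts at 11:10 AM − 204 min = 7:46 AM.
The opening act ends at 7:46 AM + 135 min = 10:01 AM.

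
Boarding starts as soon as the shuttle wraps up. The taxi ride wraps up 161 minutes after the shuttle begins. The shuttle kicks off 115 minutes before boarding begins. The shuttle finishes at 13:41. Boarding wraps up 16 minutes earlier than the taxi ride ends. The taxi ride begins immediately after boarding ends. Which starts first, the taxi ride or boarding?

boarding

Boarding starts at 13:41.
The shuttle starts at 13:41 − 115 min = 11:46.
The taxi ride ends at 11:46 + 161 min = 14:27.
Boarding ends at 14:27 − 16 min = 14:11.
So the taxi ride starts at 14:11.
The taxi ride starts at 14:11 and boarding starts at 13:41, so boarding is first.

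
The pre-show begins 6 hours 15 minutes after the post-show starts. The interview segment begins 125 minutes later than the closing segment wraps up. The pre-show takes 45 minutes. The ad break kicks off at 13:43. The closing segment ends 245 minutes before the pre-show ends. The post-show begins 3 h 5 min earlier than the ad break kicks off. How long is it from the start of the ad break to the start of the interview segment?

The post-show starts at 13:43 − 185 min = 10:38.
The pre-show starts at 10:38 + 375 min = 16:53.
The pre-show ends at 16:53 + 45 min = 17:38.
The closing segment ends at 17:38 − 245 min = 13:33.
The interview segment starts at 13:33 + 125 min = 15:38.
From 13:43 to 15:38 is 1 h 55 min.

1 h 55 min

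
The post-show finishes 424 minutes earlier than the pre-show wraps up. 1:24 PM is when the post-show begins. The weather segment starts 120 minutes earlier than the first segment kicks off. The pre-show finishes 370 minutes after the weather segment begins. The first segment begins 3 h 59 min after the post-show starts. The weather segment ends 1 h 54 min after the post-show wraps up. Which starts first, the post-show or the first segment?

The first segment starts at 1:24 PM + 239 min = 5:23 PM.
The post-show starts at 1:24 PM and the first segment starts at 5:23 PM, so the post-show is first.

the post-show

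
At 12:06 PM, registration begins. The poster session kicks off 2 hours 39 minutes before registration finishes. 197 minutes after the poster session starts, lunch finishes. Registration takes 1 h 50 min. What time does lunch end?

Registration ends at 12:06 PM + 110 min = 1:56 PM.
The poster session starts at 1:56 PM − 159 min = 11:17 AM.
Lunch ends at 11:17 AM + 197 min = 2:34 PM.

2:34 PM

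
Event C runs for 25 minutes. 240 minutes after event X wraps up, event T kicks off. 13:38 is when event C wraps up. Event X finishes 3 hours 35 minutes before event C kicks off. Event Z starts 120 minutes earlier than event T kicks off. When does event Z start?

11:38

Event C starts at 13:38 − 25 min = 13:13.
Event X ends at 13:13 − 215 min = 09:38.
Event T starts at 09:38 + 240 min = 13:38.
Event Z starts at 13:38 − 120 min = 11:38.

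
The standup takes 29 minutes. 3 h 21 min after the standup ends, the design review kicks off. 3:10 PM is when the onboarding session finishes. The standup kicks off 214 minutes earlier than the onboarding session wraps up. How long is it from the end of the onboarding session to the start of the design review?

16 minutes

The standup starts at 3:10 PM − 214 min = 11:36 AM.
The standup ends at 11:36 AM + 29 min = 12:05 PM.
The design review starts at 12:05 PM + 201 min = 3:26 PM.
From 3:10 PM to 3:26 PM is 16 minutes.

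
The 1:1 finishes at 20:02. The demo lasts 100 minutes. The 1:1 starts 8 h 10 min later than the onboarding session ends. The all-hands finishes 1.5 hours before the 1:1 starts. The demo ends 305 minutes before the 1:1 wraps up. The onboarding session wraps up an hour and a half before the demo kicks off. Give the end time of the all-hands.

18:27

The demo ends at 20:02 − 305 min = 14:57.
The demo starts at 14:57 − 100 min = 13:17.
The onboarding session ends at 13:17 − 90 min = 11:47.
The 1:1 starts at 11:47 + 490 min = 19:57.
The all-hands ends at 19:57 − 90 min = 18:27.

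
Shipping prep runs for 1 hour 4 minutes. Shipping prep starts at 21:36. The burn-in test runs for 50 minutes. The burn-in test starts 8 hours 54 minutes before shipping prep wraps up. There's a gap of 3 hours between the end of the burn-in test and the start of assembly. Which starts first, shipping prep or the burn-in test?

Shipping prep ends at 21:36 + 64 min = 22:40.
The burn-in test starts at 22:40 − 534 min = 13:46.
Shipping prep starts at 21:36 and the burn-in test starts at 13:46, so the burn-in test is first.

the burn-in test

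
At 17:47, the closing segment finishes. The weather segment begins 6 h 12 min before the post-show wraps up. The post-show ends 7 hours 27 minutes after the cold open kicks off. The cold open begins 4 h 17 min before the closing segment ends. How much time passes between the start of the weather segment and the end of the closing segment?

3 hours 2 minutes

The cold open starts at 17:47 − 257 min = 13:30.
The post-show ends at 13:30 + 447 min = 20:57.
The weather segment starts at 20:57 − 372 min = 14:45.
From 14:45 to 17:47 is 3 hours 2 minutes.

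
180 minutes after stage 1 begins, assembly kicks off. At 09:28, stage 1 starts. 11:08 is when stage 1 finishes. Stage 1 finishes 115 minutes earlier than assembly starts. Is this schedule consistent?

Assembly starts at 09:28 + 180 min = 12:28.
Stage 1 ends at 12:28 − 115 min = 10:33.
But stage 1 is also said to end at 11:08 — a 35-minute conflict.

No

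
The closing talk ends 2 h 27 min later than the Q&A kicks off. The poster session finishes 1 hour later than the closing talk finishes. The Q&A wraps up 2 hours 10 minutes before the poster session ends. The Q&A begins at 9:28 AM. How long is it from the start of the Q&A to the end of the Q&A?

77 minutes

The closing talk ends at 9:28 AM + 147 min = 11:55 AM.
The poster session ends at 11:55 AM + 60 min = 12:55 PM.
The Q&A ends at 12:55 PM − 130 min = 10:45 AM.
From 9:28 AM to 10:45 AM is 77 minutes.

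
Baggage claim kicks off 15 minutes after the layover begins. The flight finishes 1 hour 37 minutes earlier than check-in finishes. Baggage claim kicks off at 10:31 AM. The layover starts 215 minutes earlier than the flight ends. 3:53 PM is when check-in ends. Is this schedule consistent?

The flight ends at 3:53 PM − 97 min = 2:16 PM.
The layover starts at 2:16 PM − 215 min = 10:41 AM.
Baggage claim starts at 10:41 AM + 15 min = 10:56 AM.
But baggage claim is also said to start at 10:31 AM — a 25-minute conflict.

No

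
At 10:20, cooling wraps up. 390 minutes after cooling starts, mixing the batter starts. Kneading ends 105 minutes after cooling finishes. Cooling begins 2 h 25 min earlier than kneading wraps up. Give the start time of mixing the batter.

Kneading ends at 10:20 + 105 min = 12:05.
Cooling starts at 12:05 − 145 min = 09:40.
Mixing the batter starts at 09:40 + 390 min = 16:10.

16:10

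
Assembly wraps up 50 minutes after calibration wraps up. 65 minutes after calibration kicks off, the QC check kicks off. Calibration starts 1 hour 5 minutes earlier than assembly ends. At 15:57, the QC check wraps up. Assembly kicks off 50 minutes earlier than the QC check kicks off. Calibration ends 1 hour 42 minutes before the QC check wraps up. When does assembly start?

14:15

Calibration ends at 15:57 − 102 min = 14:15.
Assembly ends at 14:15 + 50 min = 15:05.
Calibration starts at 15:05 − 65 min = 14:00.
The QC check starts at 14:00 + 65 min = 15:05.
Assembly starts at 15:05 − 50 min = 14:15.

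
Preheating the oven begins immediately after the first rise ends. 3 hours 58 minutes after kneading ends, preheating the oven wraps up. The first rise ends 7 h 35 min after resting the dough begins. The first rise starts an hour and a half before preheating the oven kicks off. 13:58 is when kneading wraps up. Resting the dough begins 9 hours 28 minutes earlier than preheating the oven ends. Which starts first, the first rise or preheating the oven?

the first rise

Preheating the oven ends at 13:58 + 238 min = 17:56.
Resting the dough starts at 17:56 − 568 min = 08:28.
The first rise ends at 08:28 + 455 min = 16:03.
So preheating the oven starts at 16:03.
The first rise starts at 16:03 − 90 min = 14:33.
The first rise starts at 14:33 and preheating the oven starts at 16:03, so the first rise is first.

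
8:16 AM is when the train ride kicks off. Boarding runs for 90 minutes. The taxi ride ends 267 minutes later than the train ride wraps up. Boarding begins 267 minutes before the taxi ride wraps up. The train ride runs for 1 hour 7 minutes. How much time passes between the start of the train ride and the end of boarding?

The train ride ends at 8:16 AM + 67 min = 9:23 AM.
The taxi ride ends at 9:23 AM + 267 min = 1:50 PM.
Boarding starts at 1:50 PM − 267 min = 9:23 AM.
Boarding ends at 9:23 AM + 90 min = 10:53 AM.
From 8:16 AM to 10:53 AM is 157 minutes.

157 minutes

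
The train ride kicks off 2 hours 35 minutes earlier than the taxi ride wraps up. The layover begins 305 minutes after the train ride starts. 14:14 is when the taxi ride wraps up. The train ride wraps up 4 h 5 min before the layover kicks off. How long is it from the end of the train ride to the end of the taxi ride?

The train ride starts at 14:14 − 155 min = 11:39.
The layover starts at 11:39 + 305 min = 16:44.
The train ride ends at 16:44 − 245 min = 12:39.
From 12:39 to 14:14 is 1 hour 35 minutes.

1 hour 35 minutes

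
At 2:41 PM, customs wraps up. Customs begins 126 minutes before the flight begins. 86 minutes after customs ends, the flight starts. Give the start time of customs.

2:01 PM

The flight starts at 2:41 PM + 86 min = 4:07 PM.
Customs starts at 4:07 PM − 126 min = 2:01 PM.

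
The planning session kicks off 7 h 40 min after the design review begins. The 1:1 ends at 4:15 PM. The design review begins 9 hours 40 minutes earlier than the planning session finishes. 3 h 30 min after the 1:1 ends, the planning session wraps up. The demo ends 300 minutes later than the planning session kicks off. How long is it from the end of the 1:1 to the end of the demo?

The planning session ends at 4:15 PM + 210 min = 7:45 PM.
The design review starts at 7:45 PM − 580 min = 10:05 AM.
The planning session starts at 10:05 AM + 460 min = 5:45 PM.
The demo ends at 5:45 PM + 300 min = 10:45 PM.
From 4:15 PM to 10:45 PM is 390 minutes.

390 minutes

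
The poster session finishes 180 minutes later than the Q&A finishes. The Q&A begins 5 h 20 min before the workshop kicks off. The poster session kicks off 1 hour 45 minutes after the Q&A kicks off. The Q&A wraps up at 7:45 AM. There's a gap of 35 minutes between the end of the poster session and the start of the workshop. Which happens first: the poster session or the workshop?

The poster session ends at 7:45 AM + 180 min = 10:45 AM.
The workshop starts at 10:45 AM + 35 min = 11:20 AM.
The Q&A starts at 11:20 AM − 320 min = 6:00 AM.
The poster session starts at 6:00 AM + 105 min = 7:45 AM.
The poster session starts at 7:45 AM and the workshop starts at 11:20 AM, so the poster session is first.

the poster session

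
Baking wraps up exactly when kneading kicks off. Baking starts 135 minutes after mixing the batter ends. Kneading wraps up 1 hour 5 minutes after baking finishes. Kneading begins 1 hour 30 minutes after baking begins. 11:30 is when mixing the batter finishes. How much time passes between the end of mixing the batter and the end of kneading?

Baking starts at 11:30 + 135 min = 13:45.
Kneading starts at 13:45 + 90 min = 15:15.
So baking ends at 15:15.
Kneading ends at 15:15 + 65 min = 16:20.
From 11:30 to 16:20 is 4 h 50 min.

4 h 50 min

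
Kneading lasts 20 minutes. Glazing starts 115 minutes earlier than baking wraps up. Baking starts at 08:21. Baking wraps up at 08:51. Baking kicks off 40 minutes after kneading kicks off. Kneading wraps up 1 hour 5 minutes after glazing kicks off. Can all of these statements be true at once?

Yes

Glazing starts at 08:51 − 115 min = 06:56.
Kneading ends at 06:56 + 65 min = 08:01.
Kneading starts at 08:01 − 20 min = 07:41.
Baking starts at 07:41 + 40 min = 08:21.
That matches the stated 08:21, so the schedule is consistent.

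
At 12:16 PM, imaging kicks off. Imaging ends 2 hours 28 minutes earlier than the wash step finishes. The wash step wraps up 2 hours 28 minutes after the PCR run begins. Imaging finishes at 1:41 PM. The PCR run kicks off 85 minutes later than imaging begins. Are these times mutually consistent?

Yes

The PCR run starts at 12:16 PM + 85 min = 1:41 PM.
The wash step ends at 1:41 PM + 148 min = 4:09 PM.
Imaging ends at 4:09 PM − 148 min = 1:41 PM.
That matches the stated 1:41 PM, so the schedule is consistent.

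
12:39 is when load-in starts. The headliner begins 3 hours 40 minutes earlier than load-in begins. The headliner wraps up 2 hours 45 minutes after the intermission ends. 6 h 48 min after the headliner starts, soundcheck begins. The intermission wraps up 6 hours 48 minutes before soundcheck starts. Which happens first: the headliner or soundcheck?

The headliner starts at 12:39 − 220 min = 08:59.
Soundcheck starts at 08:59 + 408 min = 15:47.
The headliner starts at 08:59 and soundcheck starts at 15:47, so the headliner is first.

the headliner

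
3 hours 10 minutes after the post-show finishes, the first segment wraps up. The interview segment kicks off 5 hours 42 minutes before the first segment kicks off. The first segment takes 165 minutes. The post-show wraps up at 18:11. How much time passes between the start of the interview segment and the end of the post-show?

5 hours 17 minutes

The first segment ends at 18:11 + 190 min = 21:21.
The first segment starts at 21:21 − 165 min = 18:36.
The interview segment starts at 18:36 − 342 min = 12:54.
From 12:54 to 18:11 is 5 hours 17 minutes.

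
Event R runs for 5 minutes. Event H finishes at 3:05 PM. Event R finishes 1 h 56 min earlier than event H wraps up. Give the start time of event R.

Event R ends at 3:05 PM − 116 min = 1:09 PM.
Event R starts at 1:09 PM − 5 min = 1:04 PM.

1:04 PM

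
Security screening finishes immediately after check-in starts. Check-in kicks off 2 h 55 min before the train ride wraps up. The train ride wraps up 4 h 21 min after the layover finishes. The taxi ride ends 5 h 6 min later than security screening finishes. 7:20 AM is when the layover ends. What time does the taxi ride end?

1:52 PM

The train ride ends at 7:20 AM + 261 min = 11:41 AM.
Check-in starts at 11:41 AM − 175 min = 8:46 AM.
So security screening ends at 8:46 AM.
The taxi ride ends at 8:46 AM + 306 min = 1:52 PM.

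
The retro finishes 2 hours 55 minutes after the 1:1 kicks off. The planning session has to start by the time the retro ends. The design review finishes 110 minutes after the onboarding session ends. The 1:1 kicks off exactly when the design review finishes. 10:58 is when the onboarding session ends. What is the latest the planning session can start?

15:43

The design review ends at 10:58 + 110 min = 12:48.
So the 1:1 starts at 12:48.
The retro ends at 12:48 + 175 min = 15:43.
The planning session is bounded by the retro, so the latest it can start is 15:43.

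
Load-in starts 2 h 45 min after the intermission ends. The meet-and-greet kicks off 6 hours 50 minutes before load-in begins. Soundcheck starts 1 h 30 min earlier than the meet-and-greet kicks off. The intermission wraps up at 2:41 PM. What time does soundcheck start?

Load-in starts at 2:41 PM + 165 min = 5:26 PM.
The meet-and-greet starts at 5:26 PM − 410 min = 10:36 AM.
Soundcheck starts at 10:36 AM − 90 min = 9:06 AM.

9:06 AM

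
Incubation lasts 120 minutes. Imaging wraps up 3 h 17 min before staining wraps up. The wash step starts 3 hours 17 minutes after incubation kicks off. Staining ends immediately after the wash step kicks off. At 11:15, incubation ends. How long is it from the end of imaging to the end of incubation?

Incubation starts at 11:15 − 120 min = 09:15.
The wash step starts at 09:15 + 197 min = 12:32.
So staining ends at 12:32.
Imaging ends at 12:32 − 197 min = 09:15.
From 09:15 to 11:15 is 2 hours.

2 hours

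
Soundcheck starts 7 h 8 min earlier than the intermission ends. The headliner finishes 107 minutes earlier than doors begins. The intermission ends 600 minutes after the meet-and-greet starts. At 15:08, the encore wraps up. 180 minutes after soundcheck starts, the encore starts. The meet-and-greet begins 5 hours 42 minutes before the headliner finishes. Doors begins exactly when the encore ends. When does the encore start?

13:31

Doors starts at 15:08.
The headliner ends at 15:08 − 107 min = 13:21.
The meet-and-greet starts at 13:21 − 342 min = 07:39.
The intermission ends at 07:39 + 600 min = 17:39.
Soundcheck starts at 17:39 − 428 min = 10:31.
The encore starts at 10:31 + 180 min = 13:31.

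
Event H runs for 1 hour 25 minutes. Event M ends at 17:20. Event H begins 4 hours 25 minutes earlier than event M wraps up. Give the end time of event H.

14:20

Event H starts at 17:20 − 265 min = 12:55.
Event H ends at 12:55 + 85 min = 14:20.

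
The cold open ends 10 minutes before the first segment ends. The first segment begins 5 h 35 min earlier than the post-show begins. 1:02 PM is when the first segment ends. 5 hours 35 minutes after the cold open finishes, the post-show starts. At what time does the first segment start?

12:52 PM

The cold open ends at 1:02 PM − 10 min = 12:52 PM.
The post-show starts at 12:52 PM + 335 min = 6:27 PM.
The first segment starts at 6:27 PM − 335 min = 12:52 PM.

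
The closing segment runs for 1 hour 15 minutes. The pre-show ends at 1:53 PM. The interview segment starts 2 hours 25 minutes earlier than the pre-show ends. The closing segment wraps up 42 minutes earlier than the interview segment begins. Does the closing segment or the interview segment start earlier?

The interview segment starts at 1:53 PM − 145 min = 11:28 AM.
The closing segment ends at 11:28 AM − 42 min = 10:46 AM.
The closing segment starts at 10:46 AM − 75 min = 9:31 AM.
The closing segment starts at 9:31 AM and the interview segment starts at 11:28 AM, so the closing segment is first.

the closing segment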